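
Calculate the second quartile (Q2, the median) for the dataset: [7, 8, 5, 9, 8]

8

Step 1: Sort the data: [5, 7, 8, 8, 9]
Step 2: n = 5
Step 3: Q2 is the median. Since n is odd, it is the middle value at position 3: 8
Step 4: Q2 = 8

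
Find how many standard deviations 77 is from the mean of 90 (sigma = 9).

-1.4444

Step 1: Recall the z-score formula: z = (x - mu) / sigma
Step 2: Substitute values: z = (77 - 90) / 9
Step 3: z = -13 / 9 = -1.4444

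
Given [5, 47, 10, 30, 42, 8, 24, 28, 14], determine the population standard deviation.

14.1848

Step 1: Compute the mean: 23.1111
Step 2: Sum of squared deviations from the mean: 1810.8889
Step 3: Population variance = 1810.8889 / 9 = 201.2099
Step 4: Standard deviation = sqrt(201.2099) = 14.1848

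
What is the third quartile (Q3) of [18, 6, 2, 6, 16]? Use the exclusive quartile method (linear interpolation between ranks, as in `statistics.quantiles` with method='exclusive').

17

Step 1: Sort the data: [2, 6, 6, 16, 18]
Step 2: n = 5
Step 3: Using the exclusive quartile method:
  Q1 = 4
  Q2 (median) = 6
  Q3 = 17
  IQR = Q3 - Q1 = 17 - 4 = 13
Step 4: Q3 = 17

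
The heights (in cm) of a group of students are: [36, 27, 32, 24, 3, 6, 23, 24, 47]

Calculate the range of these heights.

44

Step 1: Identify the maximum value: max = 47
Step 2: Identify the minimum value: min = 3
Step 3: Range = max - min = 47 - 3 = 44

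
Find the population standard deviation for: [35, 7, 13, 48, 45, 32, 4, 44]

16.7705

Step 1: Compute the mean: 28.5
Step 2: Sum of squared deviations from the mean: 2250
Step 3: Population variance = 2250 / 8 = 281.25
Step 4: Standard deviation = sqrt(281.25) = 16.7705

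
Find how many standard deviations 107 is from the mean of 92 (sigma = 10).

1.5

Step 1: Recall the z-score formula: z = (x - mu) / sigma
Step 2: Substitute values: z = (107 - 92) / 10
Step 3: z = 15 / 10 = 1.5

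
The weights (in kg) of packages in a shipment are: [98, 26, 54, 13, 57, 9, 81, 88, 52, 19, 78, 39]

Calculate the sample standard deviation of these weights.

30.5312

Step 1: Compute the mean: 51.1667
Step 2: Sum of squared deviations from the mean: 10253.6667
Step 3: Sample variance = 10253.6667 / 11 = 932.1515
Step 4: Standard deviation = sqrt(932.1515) = 30.5312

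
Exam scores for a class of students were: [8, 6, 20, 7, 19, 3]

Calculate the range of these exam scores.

17

Step 1: Identify the maximum value: max = 20
Step 2: Identify the minimum value: min = 3
Step 3: Range = max - min = 20 - 3 = 17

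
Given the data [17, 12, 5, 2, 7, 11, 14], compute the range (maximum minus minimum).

15

Step 1: Identify the maximum value: max = 17
Step 2: Identify the minimum value: min = 2
Step 3: Range = max - min = 17 - 2 = 15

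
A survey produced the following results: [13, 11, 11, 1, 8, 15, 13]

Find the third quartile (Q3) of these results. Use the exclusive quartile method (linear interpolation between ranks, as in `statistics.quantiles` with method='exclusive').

13

Step 1: Sort the data: [1, 8, 11, 11, 13, 13, 15]
Step 2: n = 7
Step 3: Using the exclusive quartile method:
  Q1 = 8
  Q2 (median) = 11
  Q3 = 13
  IQR = Q3 - Q1 = 13 - 8 = 5
Step 4: Q3 = 13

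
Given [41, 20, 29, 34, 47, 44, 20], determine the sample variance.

122.2857

Step 1: Compute the mean: (41 + 20 + 29 + 34 + 47 + 44 + 20) / 7 = 33.5714
Step 2: Compute squared deviations from the mean:
  (41 - 33.5714)^2 = 55.1837
  (20 - 33.5714)^2 = 184.1837
  (29 - 33.5714)^2 = 20.898
  (34 - 33.5714)^2 = 0.1837
  (47 - 33.5714)^2 = 180.3265
  (44 - 33.5714)^2 = 108.7551
  (20 - 33.5714)^2 = 184.1837
Step 3: Sum of squared deviations = 733.7143
Step 4: Sample variance = 733.7143 / 6 = 122.2857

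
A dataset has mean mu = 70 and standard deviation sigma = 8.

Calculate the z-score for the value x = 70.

0

Step 1: Recall the z-score formula: z = (x - mu) / sigma
Step 2: Substitute values: z = (70 - 70) / 8
Step 3: z = 0 / 8 = 0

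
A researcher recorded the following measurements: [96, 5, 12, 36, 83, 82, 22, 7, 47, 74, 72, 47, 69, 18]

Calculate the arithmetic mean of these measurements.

47.8571

Step 1: Sum all values: 96 + 5 + 12 + 36 + 83 + 82 + 22 + 7 + 47 + 74 + 72 + 47 + 69 + 18 = 670
Step 2: Count the number of values: n = 14
Step 3: Mean = sum / n = 670 / 14 = 47.8571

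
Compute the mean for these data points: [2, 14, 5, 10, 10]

8.2

Step 1: Sum all values: 2 + 14 + 5 + 10 + 10 = 41
Step 2: Count the number of values: n = 5
Step 3: Mean = sum / n = 41 / 5 = 8.2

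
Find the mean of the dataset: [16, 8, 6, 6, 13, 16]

10.8333

Step 1: Sum all values: 16 + 8 + 6 + 6 + 13 + 16 = 65
Step 2: Count the number of values: n = 6
Step 3: Mean = sum / n = 65 / 6 = 10.8333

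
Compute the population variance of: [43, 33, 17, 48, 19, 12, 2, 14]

227.25

Step 1: Compute the mean: (43 + 33 + 17 + 48 + 19 + 12 + 2 + 14) / 8 = 23.5
Step 2: Compute squared deviations from the mean:
  (43 - 23.5)^2 = 380.25
  (33 - 23.5)^2 = 90.25
  (17 - 23.5)^2 = 42.25
  (48 - 23.5)^2 = 600.25
  (19 - 23.5)^2 = 20.25
  (12 - 23.5)^2 = 132.25
  (2 - 23.5)^2 = 462.25
  (14 - 23.5)^2 = 90.25
Step 3: Sum of squared deviations = 1818
Step 4: Population variance = 1818 / 8 = 227.25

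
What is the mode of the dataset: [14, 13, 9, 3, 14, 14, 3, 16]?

14

Step 1: Count the frequency of each value:
  3: appears 2 time(s)
  9: appears 1 time(s)
  13: appears 1 time(s)
  14: appears 3 time(s)
  16: appears 1 time(s)
Step 2: The value 14 appears most frequently (3 times).
Step 3: Mode = 14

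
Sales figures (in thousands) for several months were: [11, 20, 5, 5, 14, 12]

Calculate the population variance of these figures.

27.1389

Step 1: Compute the mean: (11 + 20 + 5 + 5 + 14 + 12) / 6 = 11.1667
Step 2: Compute squared deviations from the mean:
  (11 - 11.1667)^2 = 0.0278
  (20 - 11.1667)^2 = 78.0278
  (5 - 11.1667)^2 = 38.0278
  (5 - 11.1667)^2 = 38.0278
  (14 - 11.1667)^2 = 8.0278
  (12 - 11.1667)^2 = 0.6944
Step 3: Sum of squared deviations = 162.8333
Step 4: Population variance = 162.8333 / 6 = 27.1389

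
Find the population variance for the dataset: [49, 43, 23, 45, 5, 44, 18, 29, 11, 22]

218.29

Step 1: Compute the mean: (49 + 43 + 23 + 45 + 5 + 44 + 18 + 29 + 11 + 22) / 10 = 28.9
Step 2: Compute squared deviations from the mean:
  (49 - 28.9)^2 = 404.01
  (43 - 28.9)^2 = 198.81
  (23 - 28.9)^2 = 34.81
  (45 - 28.9)^2 = 259.21
  (5 - 28.9)^2 = 571.21
  (44 - 28.9)^2 = 228.01
  (18 - 28.9)^2 = 118.81
  (29 - 28.9)^2 = 0.01
  (11 - 28.9)^2 = 320.41
  (22 - 28.9)^2 = 47.61
Step 3: Sum of squared deviations = 2182.9
Step 4: Population variance = 2182.9 / 10 = 218.29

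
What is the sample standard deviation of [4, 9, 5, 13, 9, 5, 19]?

5.3675

Step 1: Compute the mean: 9.1429
Step 2: Sum of squared deviations from the mean: 172.8571
Step 3: Sample variance = 172.8571 / 6 = 28.8095
Step 4: Standard deviation = sqrt(28.8095) = 5.3675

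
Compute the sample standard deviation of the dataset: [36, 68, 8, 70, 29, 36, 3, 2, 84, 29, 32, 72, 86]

30.0566

Step 1: Compute the mean: 42.6923
Step 2: Sum of squared deviations from the mean: 10840.7692
Step 3: Sample variance = 10840.7692 / 12 = 903.3974
Step 4: Standard deviation = sqrt(903.3974) = 30.0566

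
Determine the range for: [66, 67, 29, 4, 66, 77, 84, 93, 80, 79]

89

Step 1: Identify the maximum value: max = 93
Step 2: Identify the minimum value: min = 4
Step 3: Range = max - min = 93 - 4 = 89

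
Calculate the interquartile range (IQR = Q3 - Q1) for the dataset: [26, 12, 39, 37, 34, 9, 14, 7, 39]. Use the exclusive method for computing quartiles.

27.5

Step 1: Sort the data: [7, 9, 12, 14, 26, 34, 37, 39, 39]
Step 2: n = 9
Step 3: Using the exclusive quartile method:
  Q1 = 10.5
  Q2 (median) = 26
  Q3 = 38
  IQR = Q3 - Q1 = 38 - 10.5 = 27.5
Step 4: IQR = 27.5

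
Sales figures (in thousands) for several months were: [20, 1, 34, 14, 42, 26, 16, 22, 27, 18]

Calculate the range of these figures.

41

Step 1: Identify the maximum value: max = 42
Step 2: Identify the minimum value: min = 1
Step 3: Range = max - min = 42 - 1 = 41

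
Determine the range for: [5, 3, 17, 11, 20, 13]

17

Step 1: Identify the maximum value: max = 20
Step 2: Identify the minimum value: min = 3
Step 3: Range = max - min = 20 - 3 = 17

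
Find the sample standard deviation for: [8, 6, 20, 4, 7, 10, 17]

5.9642

Step 1: Compute the mean: 10.2857
Step 2: Sum of squared deviations from the mean: 213.4286
Step 3: Sample variance = 213.4286 / 6 = 35.5714
Step 4: Standard deviation = sqrt(35.5714) = 5.9642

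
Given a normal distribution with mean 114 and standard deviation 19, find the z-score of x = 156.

2.2105

Step 1: Recall the z-score formula: z = (x - mu) / sigma
Step 2: Substitute values: z = (156 - 114) / 19
Step 3: z = 42 / 19 = 2.2105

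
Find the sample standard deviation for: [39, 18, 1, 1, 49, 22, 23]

17.8739

Step 1: Compute the mean: 21.8571
Step 2: Sum of squared deviations from the mean: 1916.8571
Step 3: Sample variance = 1916.8571 / 6 = 319.4762
Step 4: Standard deviation = sqrt(319.4762) = 17.8739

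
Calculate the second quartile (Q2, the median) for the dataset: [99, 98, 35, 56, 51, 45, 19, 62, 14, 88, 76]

56

Step 1: Sort the data: [14, 19, 35, 45, 51, 56, 62, 76, 88, 98, 99]
Step 2: n = 11
Step 3: Q2 is the median. Since n is odd, it is the middle value at position 6: 56
Step 4: Q2 = 56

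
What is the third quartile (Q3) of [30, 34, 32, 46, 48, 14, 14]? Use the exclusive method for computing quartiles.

46

Step 1: Sort the data: [14, 14, 30, 32, 34, 46, 48]
Step 2: n = 7
Step 3: Using the exclusive quartile method:
  Q1 = 14
  Q2 (median) = 32
  Q3 = 46
  IQR = Q3 - Q1 = 46 - 14 = 32
Step 4: Q3 = 46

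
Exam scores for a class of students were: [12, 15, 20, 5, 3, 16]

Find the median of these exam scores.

13.5

Step 1: Sort the data in ascending order: [3, 5, 12, 15, 16, 20]
Step 2: The number of values is n = 6.
Step 3: Since n is even, the median is the average of positions 3 and 4:
  Median = (12 + 15) / 2 = 13.5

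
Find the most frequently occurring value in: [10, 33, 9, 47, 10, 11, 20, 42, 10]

10

Step 1: Count the frequency of each value:
  9: appears 1 time(s)
  10: appears 3 time(s)
  11: appears 1 time(s)
  20: appears 1 time(s)
  33: appears 1 time(s)
  42: appears 1 time(s)
  47: appears 1 time(s)
Step 2: The value 10 appears most frequently (3 times).
Step 3: Mode = 10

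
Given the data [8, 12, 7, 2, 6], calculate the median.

7

Step 1: Sort the data in ascending order: [2, 6, 7, 8, 12]
Step 2: The number of values is n = 5.
Step 3: Since n is odd, the median is the middle value at position 3: 7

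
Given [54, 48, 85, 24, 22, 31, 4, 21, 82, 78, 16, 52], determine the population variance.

701.4097

Step 1: Compute the mean: (54 + 48 + 85 + 24 + 22 + 31 + 4 + 21 + 82 + 78 + 16 + 52) / 12 = 43.0833
Step 2: Compute squared deviations from the mean:
  (54 - 43.0833)^2 = 119.1736
  (48 - 43.0833)^2 = 24.1736
  (85 - 43.0833)^2 = 1757.0069
  (24 - 43.0833)^2 = 364.1736
  (22 - 43.0833)^2 = 444.5069
  (31 - 43.0833)^2 = 146.0069
  (4 - 43.0833)^2 = 1527.5069
  (21 - 43.0833)^2 = 487.6736
  (82 - 43.0833)^2 = 1514.5069
  (78 - 43.0833)^2 = 1219.1736
  (16 - 43.0833)^2 = 733.5069
  (52 - 43.0833)^2 = 79.5069
Step 3: Sum of squared deviations = 8416.9167
Step 4: Population variance = 8416.9167 / 12 = 701.4097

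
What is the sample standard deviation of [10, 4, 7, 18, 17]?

6.14

Step 1: Compute the mean: 11.2
Step 2: Sum of squared deviations from the mean: 150.8
Step 3: Sample variance = 150.8 / 4 = 37.7
Step 4: Standard deviation = sqrt(37.7) = 6.14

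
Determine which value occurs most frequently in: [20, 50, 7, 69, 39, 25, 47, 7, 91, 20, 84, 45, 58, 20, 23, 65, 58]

20

Step 1: Count the frequency of each value:
  7: appears 2 time(s)
  20: appears 3 time(s)
  23: appears 1 time(s)
  25: appears 1 time(s)
  39: appears 1 time(s)
  45: appears 1 time(s)
  47: appears 1 time(s)
  50: appears 1 time(s)
  58: appears 2 time(s)
  65: appears 1 time(s)
  69: appears 1 time(s)
  84: appears 1 time(s)
  91: appears 1 time(s)
Step 2: The value 20 appears most frequently (3 times).
Step 3: Mode = 20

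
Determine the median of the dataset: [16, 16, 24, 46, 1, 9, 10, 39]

16

Step 1: Sort the data in ascending order: [1, 9, 10, 16, 16, 24, 39, 46]
Step 2: The number of values is n = 8.
Step 3: Since n is even, the median is the average of positions 4 and 5:
  Median = (16 + 16) / 2 = 16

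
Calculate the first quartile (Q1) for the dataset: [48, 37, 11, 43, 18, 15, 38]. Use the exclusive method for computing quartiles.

15

Step 1: Sort the data: [11, 15, 18, 37, 38, 43, 48]
Step 2: n = 7
Step 3: Using the exclusive quartile method:
  Q1 = 15
  Q2 (median) = 37
  Q3 = 43
  IQR = Q3 - Q1 = 43 - 15 = 28
Step 4: Q1 = 15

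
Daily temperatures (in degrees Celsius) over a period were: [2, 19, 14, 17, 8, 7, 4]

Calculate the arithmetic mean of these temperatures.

10.1429

Step 1: Sum all values: 2 + 19 + 14 + 17 + 8 + 7 + 4 = 71
Step 2: Count the number of values: n = 7
Step 3: Mean = sum / n = 71 / 7 = 10.1429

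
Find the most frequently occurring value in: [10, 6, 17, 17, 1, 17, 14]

17

Step 1: Count the frequency of each value:
  1: appears 1 time(s)
  6: appears 1 time(s)
  10: appears 1 time(s)
  14: appears 1 time(s)
  17: appears 3 time(s)
Step 2: The value 17 appears most frequently (3 times).
Step 3: Mode = 17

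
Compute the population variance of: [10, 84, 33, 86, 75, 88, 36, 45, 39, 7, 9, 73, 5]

966.0828

Step 1: Compute the mean: (10 + 84 + 33 + 86 + 75 + 88 + 36 + 45 + 39 + 7 + 9 + 73 + 5) / 13 = 45.3846
Step 2: Compute squared deviations from the mean:
  (10 - 45.3846)^2 = 1252.071
  (84 - 45.3846)^2 = 1491.1479
  (33 - 45.3846)^2 = 153.3787
  (86 - 45.3846)^2 = 1649.6095
  (75 - 45.3846)^2 = 877.071
  (88 - 45.3846)^2 = 1816.071
  (36 - 45.3846)^2 = 88.071
  (45 - 45.3846)^2 = 0.1479
  (39 - 45.3846)^2 = 40.7633
  (7 - 45.3846)^2 = 1473.3787
  (9 - 45.3846)^2 = 1323.8402
  (73 - 45.3846)^2 = 762.6095
  (5 - 45.3846)^2 = 1630.9172
Step 3: Sum of squared deviations = 12559.0769
Step 4: Population variance = 12559.0769 / 13 = 966.0828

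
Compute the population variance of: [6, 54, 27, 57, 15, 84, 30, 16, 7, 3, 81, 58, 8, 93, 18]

913.5822

Step 1: Compute the mean: (6 + 54 + 27 + 57 + 15 + 84 + 30 + 16 + 7 + 3 + 81 + 58 + 8 + 93 + 18) / 15 = 37.1333
Step 2: Compute squared deviations from the mean:
  (6 - 37.1333)^2 = 969.2844
  (54 - 37.1333)^2 = 284.4844
  (27 - 37.1333)^2 = 102.6844
  (57 - 37.1333)^2 = 394.6844
  (15 - 37.1333)^2 = 489.8844
  (84 - 37.1333)^2 = 2196.4844
  (30 - 37.1333)^2 = 50.8844
  (16 - 37.1333)^2 = 446.6178
  (7 - 37.1333)^2 = 908.0178
  (3 - 37.1333)^2 = 1165.0844
  (81 - 37.1333)^2 = 1924.2844
  (58 - 37.1333)^2 = 435.4178
  (8 - 37.1333)^2 = 848.7511
  (93 - 37.1333)^2 = 3121.0844
  (18 - 37.1333)^2 = 366.0844
Step 3: Sum of squared deviations = 13703.7333
Step 4: Population variance = 13703.7333 / 15 = 913.5822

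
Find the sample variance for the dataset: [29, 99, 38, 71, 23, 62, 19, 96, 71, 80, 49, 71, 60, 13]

781.5659

Step 1: Compute the mean: (29 + 99 + 38 + 71 + 23 + 62 + 19 + 96 + 71 + 80 + 49 + 71 + 60 + 13) / 14 = 55.7857
Step 2: Compute squared deviations from the mean:
  (29 - 55.7857)^2 = 717.4745
  (99 - 55.7857)^2 = 1867.4745
  (38 - 55.7857)^2 = 316.3316
  (71 - 55.7857)^2 = 231.4745
  (23 - 55.7857)^2 = 1074.9031
  (62 - 55.7857)^2 = 38.6173
  (19 - 55.7857)^2 = 1353.1888
  (96 - 55.7857)^2 = 1617.1888
  (71 - 55.7857)^2 = 231.4745
  (80 - 55.7857)^2 = 586.3316
  (49 - 55.7857)^2 = 46.0459
  (71 - 55.7857)^2 = 231.4745
  (60 - 55.7857)^2 = 17.7602
  (13 - 55.7857)^2 = 1830.6173
Step 3: Sum of squared deviations = 10160.3571
Step 4: Sample variance = 10160.3571 / 13 = 781.5659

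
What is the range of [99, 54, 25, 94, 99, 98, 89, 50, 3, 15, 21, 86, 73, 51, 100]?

97

Step 1: Identify the maximum value: max = 100
Step 2: Identify the minimum value: min = 3
Step 3: Range = max - min = 100 - 3 = 97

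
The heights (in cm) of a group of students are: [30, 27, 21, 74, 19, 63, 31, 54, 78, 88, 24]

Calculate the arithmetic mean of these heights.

46.2727

Step 1: Sum all values: 30 + 27 + 21 + 74 + 19 + 63 + 31 + 54 + 78 + 88 + 24 = 509
Step 2: Count the number of values: n = 11
Step 3: Mean = sum / n = 509 / 11 = 46.2727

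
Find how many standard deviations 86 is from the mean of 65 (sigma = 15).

1.4

Step 1: Recall the z-score formula: z = (x - mu) / sigma
Step 2: Substitute values: z = (86 - 65) / 15
Step 3: z = 21 / 15 = 1.4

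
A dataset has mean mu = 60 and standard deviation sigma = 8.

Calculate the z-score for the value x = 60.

0

Step 1: Recall the z-score formula: z = (x - mu) / sigma
Step 2: Substitute values: z = (60 - 60) / 8
Step 3: z = 0 / 8 = 0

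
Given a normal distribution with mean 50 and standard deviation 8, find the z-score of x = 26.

-3

Step 1: Recall the z-score formula: z = (x - mu) / sigma
Step 2: Substitute values: z = (26 - 50) / 8
Step 3: z = -24 / 8 = -3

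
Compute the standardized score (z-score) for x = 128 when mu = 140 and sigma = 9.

-1.3333

Step 1: Recall the z-score formula: z = (x - mu) / sigma
Step 2: Substitute values: z = (128 - 140) / 9
Step 3: z = -12 / 9 = -1.3333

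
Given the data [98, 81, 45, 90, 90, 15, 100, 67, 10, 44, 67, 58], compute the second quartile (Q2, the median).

67

Step 1: Sort the data: [10, 15, 44, 45, 58, 67, 67, 81, 90, 90, 98, 100]
Step 2: n = 12
Step 3: Q2 is the median. Since n is even, it is the average of the values at positions 6 and 7:
  Q2 = (67 + 67) / 2 = 67
Step 4: Q2 = 67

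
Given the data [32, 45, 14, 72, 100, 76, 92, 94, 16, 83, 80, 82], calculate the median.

78

Step 1: Sort the data in ascending order: [14, 16, 32, 45, 72, 76, 80, 82, 83, 92, 94, 100]
Step 2: The number of values is n = 12.
Step 3: Since n is even, the median is the average of positions 6 and 7:
  Median = (76 + 80) / 2 = 78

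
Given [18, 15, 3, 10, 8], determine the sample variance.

34.7

Step 1: Compute the mean: (18 + 15 + 3 + 10 + 8) / 5 = 10.8
Step 2: Compute squared deviations from the mean:
  (18 - 10.8)^2 = 51.84
  (15 - 10.8)^2 = 17.64
  (3 - 10.8)^2 = 60.84
  (10 - 10.8)^2 = 0.64
  (8 - 10.8)^2 = 7.84
Step 3: Sum of squared deviations = 138.8
Step 4: Sample variance = 138.8 / 4 = 34.7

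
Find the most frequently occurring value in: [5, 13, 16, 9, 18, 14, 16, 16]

16

Step 1: Count the frequency of each value:
  5: appears 1 time(s)
  9: appears 1 time(s)
  13: appears 1 time(s)
  14: appears 1 time(s)
  16: appears 3 time(s)
  18: appears 1 time(s)
Step 2: The value 16 appears most frequently (3 times).
Step 3: Mode = 16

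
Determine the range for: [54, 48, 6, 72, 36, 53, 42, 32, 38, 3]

69

Step 1: Identify the maximum value: max = 72
Step 2: Identify the minimum value: min = 3
Step 3: Range = max - min = 72 - 3 = 69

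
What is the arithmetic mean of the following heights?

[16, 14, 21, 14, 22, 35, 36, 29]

23.375

Step 1: Sum all values: 16 + 14 + 21 + 14 + 22 + 35 + 36 + 29 = 187
Step 2: Count the number of values: n = 8
Step 3: Mean = sum / n = 187 / 8 = 23.375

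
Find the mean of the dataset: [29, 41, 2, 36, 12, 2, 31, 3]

19.5

Step 1: Sum all values: 29 + 41 + 2 + 36 + 12 + 2 + 31 + 3 = 156
Step 2: Count the number of values: n = 8
Step 3: Mean = sum / n = 156 / 8 = 19.5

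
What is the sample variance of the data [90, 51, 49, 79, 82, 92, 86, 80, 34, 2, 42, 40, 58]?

734.4231

Step 1: Compute the mean: (90 + 51 + 49 + 79 + 82 + 92 + 86 + 80 + 34 + 2 + 42 + 40 + 58) / 13 = 60.3846
Step 2: Compute squared deviations from the mean:
  (90 - 60.3846)^2 = 877.071
  (51 - 60.3846)^2 = 88.071
  (49 - 60.3846)^2 = 129.6095
  (79 - 60.3846)^2 = 346.5325
  (82 - 60.3846)^2 = 467.2249
  (92 - 60.3846)^2 = 999.5325
  (86 - 60.3846)^2 = 656.1479
  (80 - 60.3846)^2 = 384.7633
  (34 - 60.3846)^2 = 696.1479
  (2 - 60.3846)^2 = 3408.7633
  (42 - 60.3846)^2 = 337.9941
  (40 - 60.3846)^2 = 415.5325
  (58 - 60.3846)^2 = 5.6864
Step 3: Sum of squared deviations = 8813.0769
Step 4: Sample variance = 8813.0769 / 12 = 734.4231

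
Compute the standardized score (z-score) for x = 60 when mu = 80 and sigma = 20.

-1

Step 1: Recall the z-score formula: z = (x - mu) / sigma
Step 2: Substitute values: z = (60 - 80) / 20
Step 3: z = -20 / 20 = -1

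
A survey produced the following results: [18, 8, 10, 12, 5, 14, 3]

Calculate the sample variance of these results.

27

Step 1: Compute the mean: (18 + 8 + 10 + 12 + 5 + 14 + 3) / 7 = 10
Step 2: Compute squared deviations from the mean:
  (18 - 10)^2 = 64
  (8 - 10)^2 = 4
  (10 - 10)^2 = 0
  (12 - 10)^2 = 4
  (5 - 10)^2 = 25
  (14 - 10)^2 = 16
  (3 - 10)^2 = 49
Step 3: Sum of squared deviations = 162
Step 4: Sample variance = 162 / 6 = 27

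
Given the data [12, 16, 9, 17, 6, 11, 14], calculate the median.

12

Step 1: Sort the data in ascending order: [6, 9, 11, 12, 14, 16, 17]
Step 2: The number of values is n = 7.
Step 3: Since n is odd, the median is the middle value at position 4: 12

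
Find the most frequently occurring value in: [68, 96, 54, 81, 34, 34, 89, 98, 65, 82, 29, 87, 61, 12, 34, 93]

34

Step 1: Count the frequency of each value:
  12: appears 1 time(s)
  29: appears 1 time(s)
  34: appears 3 time(s)
  54: appears 1 time(s)
  61: appears 1 time(s)
  65: appears 1 time(s)
  68: appears 1 time(s)
  81: appears 1 time(s)
  82: appears 1 time(s)
  87: appears 1 time(s)
  89: appears 1 time(s)
  93: appears 1 time(s)
  96: appears 1 time(s)
  98: appears 1 time(s)
Step 2: The value 34 appears most frequently (3 times).
Step 3: Mode = 34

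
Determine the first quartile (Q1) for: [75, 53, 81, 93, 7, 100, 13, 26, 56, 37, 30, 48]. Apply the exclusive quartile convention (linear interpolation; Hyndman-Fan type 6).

27

Step 1: Sort the data: [7, 13, 26, 30, 37, 48, 53, 56, 75, 81, 93, 100]
Step 2: n = 12
Step 3: Using the exclusive quartile method:
  Q1 = 27
  Q2 (median) = 50.5
  Q3 = 79.5
  IQR = Q3 - Q1 = 79.5 - 27 = 52.5
Step 4: Q1 = 27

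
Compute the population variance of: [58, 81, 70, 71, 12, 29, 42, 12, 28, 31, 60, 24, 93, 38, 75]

630.1956

Step 1: Compute the mean: (58 + 81 + 70 + 71 + 12 + 29 + 42 + 12 + 28 + 31 + 60 + 24 + 93 + 38 + 75) / 15 = 48.2667
Step 2: Compute squared deviations from the mean:
  (58 - 48.2667)^2 = 94.7378
  (81 - 48.2667)^2 = 1071.4711
  (70 - 48.2667)^2 = 472.3378
  (71 - 48.2667)^2 = 516.8044
  (12 - 48.2667)^2 = 1315.2711
  (29 - 48.2667)^2 = 371.2044
  (42 - 48.2667)^2 = 39.2711
  (12 - 48.2667)^2 = 1315.2711
  (28 - 48.2667)^2 = 410.7378
  (31 - 48.2667)^2 = 298.1378
  (60 - 48.2667)^2 = 137.6711
  (24 - 48.2667)^2 = 588.8711
  (93 - 48.2667)^2 = 2001.0711
  (38 - 48.2667)^2 = 105.4044
  (75 - 48.2667)^2 = 714.6711
Step 3: Sum of squared deviations = 9452.9333
Step 4: Population variance = 9452.9333 / 15 = 630.1956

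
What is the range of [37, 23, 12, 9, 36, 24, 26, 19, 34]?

28

Step 1: Identify the maximum value: max = 37
Step 2: Identify the minimum value: min = 9
Step 3: Range = max - min = 37 - 9 = 28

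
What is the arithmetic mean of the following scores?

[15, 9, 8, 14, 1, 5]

8.6667

Step 1: Sum all values: 15 + 9 + 8 + 14 + 1 + 5 = 52
Step 2: Count the number of values: n = 6
Step 3: Mean = sum / n = 52 / 6 = 8.6667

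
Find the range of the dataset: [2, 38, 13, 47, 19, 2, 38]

45

Step 1: Identify the maximum value: max = 47
Step 2: Identify the minimum value: min = 2
Step 3: Range = max - min = 47 - 2 = 45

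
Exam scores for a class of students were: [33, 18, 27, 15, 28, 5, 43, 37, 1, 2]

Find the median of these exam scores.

22.5

Step 1: Sort the data in ascending order: [1, 2, 5, 15, 18, 27, 28, 33, 37, 43]
Step 2: The number of values is n = 10.
Step 3: Since n is even, the median is the average of positions 5 and 6:
  Median = (18 + 27) / 2 = 22.5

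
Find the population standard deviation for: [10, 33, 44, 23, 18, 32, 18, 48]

12.4775

Step 1: Compute the mean: 28.25
Step 2: Sum of squared deviations from the mean: 1245.5
Step 3: Population variance = 1245.5 / 8 = 155.6875
Step 4: Standard deviation = sqrt(155.6875) = 12.4775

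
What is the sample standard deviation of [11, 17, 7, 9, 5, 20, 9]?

5.4292

Step 1: Compute the mean: 11.1429
Step 2: Sum of squared deviations from the mean: 176.8571
Step 3: Sample variance = 176.8571 / 6 = 29.4762
Step 4: Standard deviation = sqrt(29.4762) = 5.4292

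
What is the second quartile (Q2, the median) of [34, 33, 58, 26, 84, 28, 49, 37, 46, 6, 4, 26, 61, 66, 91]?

37

Step 1: Sort the data: [4, 6, 26, 26, 28, 33, 34, 37, 46, 49, 58, 61, 66, 84, 91]
Step 2: n = 15
Step 3: Q2 is the median. Since n is odd, it is the middle value at position 8: 37
Step 4: Q2 = 37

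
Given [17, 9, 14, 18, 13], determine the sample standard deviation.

3.5637

Step 1: Compute the mean: 14.2
Step 2: Sum of squared deviations from the mean: 50.8
Step 3: Sample variance = 50.8 / 4 = 12.7
Step 4: Standard deviation = sqrt(12.7) = 3.5637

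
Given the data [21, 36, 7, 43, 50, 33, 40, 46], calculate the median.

38

Step 1: Sort the data in ascending order: [7, 21, 33, 36, 40, 43, 46, 50]
Step 2: The number of values is n = 8.
Step 3: Since n is even, the median is the average of positions 4 and 5:
  Median = (36 + 40) / 2 = 38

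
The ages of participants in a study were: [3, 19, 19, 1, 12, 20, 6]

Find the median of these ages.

12

Step 1: Sort the data in ascending order: [1, 3, 6, 12, 19, 19, 20]
Step 2: The number of values is n = 7.
Step 3: Since n is odd, the median is the middle value at position 4: 12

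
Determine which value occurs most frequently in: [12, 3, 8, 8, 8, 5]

8

Step 1: Count the frequency of each value:
  3: appears 1 time(s)
  5: appears 1 time(s)
  8: appears 3 time(s)
  12: appears 1 time(s)
Step 2: The value 8 appears most frequently (3 times).
Step 3: Mode = 8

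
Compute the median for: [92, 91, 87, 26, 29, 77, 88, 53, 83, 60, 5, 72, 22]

72

Step 1: Sort the data in ascending order: [5, 22, 26, 29, 53, 60, 72, 77, 83, 87, 88, 91, 92]
Step 2: The number of values is n = 13.
Step 3: Since n is odd, the median is the middle value at position 7: 72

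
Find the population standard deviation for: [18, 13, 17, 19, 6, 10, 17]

4.463

Step 1: Compute the mean: 14.2857
Step 2: Sum of squared deviations from the mean: 139.4286
Step 3: Population variance = 139.4286 / 7 = 19.9184
Step 4: Standard deviation = sqrt(19.9184) = 4.463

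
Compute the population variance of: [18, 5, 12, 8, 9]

19.44

Step 1: Compute the mean: (18 + 5 + 12 + 8 + 9) / 5 = 10.4
Step 2: Compute squared deviations from the mean:
  (18 - 10.4)^2 = 57.76
  (5 - 10.4)^2 = 29.16
  (12 - 10.4)^2 = 2.56
  (8 - 10.4)^2 = 5.76
  (9 - 10.4)^2 = 1.96
Step 3: Sum of squared deviations = 97.2
Step 4: Population variance = 97.2 / 5 = 19.44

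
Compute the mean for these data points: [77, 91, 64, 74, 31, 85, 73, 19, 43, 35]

59.2

Step 1: Sum all values: 77 + 91 + 64 + 74 + 31 + 85 + 73 + 19 + 43 + 35 = 592
Step 2: Count the number of values: n = 10
Step 3: Mean = sum / n = 592 / 10 = 59.2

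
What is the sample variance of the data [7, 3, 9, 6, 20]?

42.5

Step 1: Compute the mean: (7 + 3 + 9 + 6 + 20) / 5 = 9
Step 2: Compute squared deviations from the mean:
  (7 - 9)^2 = 4
  (3 - 9)^2 = 36
  (9 - 9)^2 = 0
  (6 - 9)^2 = 9
  (20 - 9)^2 = 121
Step 3: Sum of squared deviations = 170
Step 4: Sample variance = 170 / 4 = 42.5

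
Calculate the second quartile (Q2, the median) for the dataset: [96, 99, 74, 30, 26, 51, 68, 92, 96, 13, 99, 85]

79.5

Step 1: Sort the data: [13, 26, 30, 51, 68, 74, 85, 92, 96, 96, 99, 99]
Step 2: n = 12
Step 3: Q2 is the median. Since n is even, it is the average of the values at positions 6 and 7:
  Q2 = (74 + 85) / 2 = 79.5
Step 4: Q2 = 79.5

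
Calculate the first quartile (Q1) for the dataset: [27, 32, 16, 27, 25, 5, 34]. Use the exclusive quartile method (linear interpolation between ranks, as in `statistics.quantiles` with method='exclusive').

16

Step 1: Sort the data: [5, 16, 25, 27, 27, 32, 34]
Step 2: n = 7
Step 3: Using the exclusive quartile method:
  Q1 = 16
  Q2 (median) = 27
  Q3 = 32
  IQR = Q3 - Q1 = 32 - 16 = 16
Step 4: Q1 = 16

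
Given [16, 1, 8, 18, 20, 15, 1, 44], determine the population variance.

164.4844

Step 1: Compute the mean: (16 + 1 + 8 + 18 + 20 + 15 + 1 + 44) / 8 = 15.375
Step 2: Compute squared deviations from the mean:
  (16 - 15.375)^2 = 0.3906
  (1 - 15.375)^2 = 206.6406
  (8 - 15.375)^2 = 54.3906
  (18 - 15.375)^2 = 6.8906
  (20 - 15.375)^2 = 21.3906
  (15 - 15.375)^2 = 0.1406
  (1 - 15.375)^2 = 206.6406
  (44 - 15.375)^2 = 819.3906
Step 3: Sum of squared deviations = 1315.875
Step 4: Population variance = 1315.875 / 8 = 164.4844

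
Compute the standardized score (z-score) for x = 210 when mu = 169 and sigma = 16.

2.5625

Step 1: Recall the z-score formula: z = (x - mu) / sigma
Step 2: Substitute values: z = (210 - 169) / 16
Step 3: z = 41 / 16 = 2.5625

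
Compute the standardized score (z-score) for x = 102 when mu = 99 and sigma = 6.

0.5

Step 1: Recall the z-score formula: z = (x - mu) / sigma
Step 2: Substitute values: z = (102 - 99) / 6
Step 3: z = 3 / 6 = 0.5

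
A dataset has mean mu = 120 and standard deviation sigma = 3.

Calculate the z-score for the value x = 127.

2.3333

Step 1: Recall the z-score formula: z = (x - mu) / sigma
Step 2: Substitute values: z = (127 - 120) / 3
Step 3: z = 7 / 3 = 2.3333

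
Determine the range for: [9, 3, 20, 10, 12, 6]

17

Step 1: Identify the maximum value: max = 20
Step 2: Identify the minimum value: min = 3
Step 3: Range = max - min = 20 - 3 = 17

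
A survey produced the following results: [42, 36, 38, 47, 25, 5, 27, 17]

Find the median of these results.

31.5

Step 1: Sort the data in ascending order: [5, 17, 25, 27, 36, 38, 42, 47]
Step 2: The number of values is n = 8.
Step 3: Since n is even, the median is the average of positions 4 and 5:
  Median = (27 + 36) / 2 = 31.5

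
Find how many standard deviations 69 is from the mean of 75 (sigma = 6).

-1

Step 1: Recall the z-score formula: z = (x - mu) / sigma
Step 2: Substitute values: z = (69 - 75) / 6
Step 3: z = -6 / 6 = -1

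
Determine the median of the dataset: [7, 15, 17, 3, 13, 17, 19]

15

Step 1: Sort the data in ascending order: [3, 7, 13, 15, 17, 17, 19]
Step 2: The number of values is n = 7.
Step 3: Since n is odd, the median is the middle value at position 4: 15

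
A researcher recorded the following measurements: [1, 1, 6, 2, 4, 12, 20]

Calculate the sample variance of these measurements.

49.9524

Step 1: Compute the mean: (1 + 1 + 6 + 2 + 4 + 12 + 20) / 7 = 6.5714
Step 2: Compute squared deviations from the mean:
  (1 - 6.5714)^2 = 31.0408
  (1 - 6.5714)^2 = 31.0408
  (6 - 6.5714)^2 = 0.3265
  (2 - 6.5714)^2 = 20.898
  (4 - 6.5714)^2 = 6.6122
  (12 - 6.5714)^2 = 29.4694
  (20 - 6.5714)^2 = 180.3265
Step 3: Sum of squared deviations = 299.7143
Step 4: Sample variance = 299.7143 / 6 = 49.9524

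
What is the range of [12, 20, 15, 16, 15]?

8

Step 1: Identify the maximum value: max = 20
Step 2: Identify the minimum value: min = 12
Step 3: Range = max - min = 20 - 12 = 8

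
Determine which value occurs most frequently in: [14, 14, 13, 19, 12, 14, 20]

14

Step 1: Count the frequency of each value:
  12: appears 1 time(s)
  13: appears 1 time(s)
  14: appears 3 time(s)
  19: appears 1 time(s)
  20: appears 1 time(s)
Step 2: The value 14 appears most frequently (3 times).
Step 3: Mode = 14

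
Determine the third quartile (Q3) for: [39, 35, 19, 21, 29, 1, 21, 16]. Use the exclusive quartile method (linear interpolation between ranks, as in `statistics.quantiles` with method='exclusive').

33.5

Step 1: Sort the data: [1, 16, 19, 21, 21, 29, 35, 39]
Step 2: n = 8
Step 3: Using the exclusive quartile method:
  Q1 = 16.75
  Q2 (median) = 21
  Q3 = 33.5
  IQR = Q3 - Q1 = 33.5 - 16.75 = 16.75
Step 4: Q3 = 33.5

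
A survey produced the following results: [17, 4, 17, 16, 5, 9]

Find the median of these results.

12.5

Step 1: Sort the data in ascending order: [4, 5, 9, 16, 17, 17]
Step 2: The number of values is n = 6.
Step 3: Since n is even, the median is the average of positions 3 and 4:
  Median = (9 + 16) / 2 = 12.5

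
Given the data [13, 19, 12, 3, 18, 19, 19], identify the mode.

19

Step 1: Count the frequency of each value:
  3: appears 1 time(s)
  12: appears 1 time(s)
  13: appears 1 time(s)
  18: appears 1 time(s)
  19: appears 3 time(s)
Step 2: The value 19 appears most frequently (3 times).
Step 3: Mode = 19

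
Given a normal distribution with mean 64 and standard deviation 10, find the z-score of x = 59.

-0.5

Step 1: Recall the z-score formula: z = (x - mu) / sigma
Step 2: Substitute values: z = (59 - 64) / 10
Step 3: z = -5 / 10 = -0.5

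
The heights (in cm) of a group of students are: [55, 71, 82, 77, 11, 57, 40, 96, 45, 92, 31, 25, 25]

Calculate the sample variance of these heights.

762.9231

Step 1: Compute the mean: (55 + 71 + 82 + 77 + 11 + 57 + 40 + 96 + 45 + 92 + 31 + 25 + 25) / 13 = 54.3846
Step 2: Compute squared deviations from the mean:
  (55 - 54.3846)^2 = 0.3787
  (71 - 54.3846)^2 = 276.071
  (82 - 54.3846)^2 = 762.6095
  (77 - 54.3846)^2 = 511.4556
  (11 - 54.3846)^2 = 1882.2249
  (57 - 54.3846)^2 = 6.8402
  (40 - 54.3846)^2 = 206.9172
  (96 - 54.3846)^2 = 1731.8402
  (45 - 54.3846)^2 = 88.071
  (92 - 54.3846)^2 = 1414.9172
  (31 - 54.3846)^2 = 546.8402
  (25 - 54.3846)^2 = 863.4556
  (25 - 54.3846)^2 = 863.4556
Step 3: Sum of squared deviations = 9155.0769
Step 4: Sample variance = 9155.0769 / 12 = 762.9231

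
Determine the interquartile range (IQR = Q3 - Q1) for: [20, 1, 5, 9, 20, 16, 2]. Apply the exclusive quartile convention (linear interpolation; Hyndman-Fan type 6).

18

Step 1: Sort the data: [1, 2, 5, 9, 16, 20, 20]
Step 2: n = 7
Step 3: Using the exclusive quartile method:
  Q1 = 2
  Q2 (median) = 9
  Q3 = 20
  IQR = Q3 - Q1 = 20 - 2 = 18
Step 4: IQR = 18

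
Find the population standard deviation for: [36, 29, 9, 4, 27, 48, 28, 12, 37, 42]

13.891

Step 1: Compute the mean: 27.2
Step 2: Sum of squared deviations from the mean: 1929.6
Step 3: Population variance = 1929.6 / 10 = 192.96
Step 4: Standard deviation = sqrt(192.96) = 13.891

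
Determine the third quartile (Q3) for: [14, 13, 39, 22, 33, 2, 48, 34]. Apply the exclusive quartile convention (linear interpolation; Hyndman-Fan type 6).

37.75

Step 1: Sort the data: [2, 13, 14, 22, 33, 34, 39, 48]
Step 2: n = 8
Step 3: Using the exclusive quartile method:
  Q1 = 13.25
  Q2 (median) = 27.5
  Q3 = 37.75
  IQR = Q3 - Q1 = 37.75 - 13.25 = 24.5
Step 4: Q3 = 37.75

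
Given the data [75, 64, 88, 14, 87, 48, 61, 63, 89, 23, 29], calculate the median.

63

Step 1: Sort the data in ascending order: [14, 23, 29, 48, 61, 63, 64, 75, 87, 88, 89]
Step 2: The number of values is n = 11.
Step 3: Since n is odd, the median is the middle value at position 6: 63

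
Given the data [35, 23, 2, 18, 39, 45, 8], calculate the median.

23

Step 1: Sort the data in ascending order: [2, 8, 18, 23, 35, 39, 45]
Step 2: The number of values is n = 7.
Step 3: Since n is odd, the median is the middle value at position 4: 23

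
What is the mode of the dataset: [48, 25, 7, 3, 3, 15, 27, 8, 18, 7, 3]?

3

Step 1: Count the frequency of each value:
  3: appears 3 time(s)
  7: appears 2 time(s)
  8: appears 1 time(s)
  15: appears 1 time(s)
  18: appears 1 time(s)
  25: appears 1 time(s)
  27: appears 1 time(s)
  48: appears 1 time(s)
Step 2: The value 3 appears most frequently (3 times).
Step 3: Mode = 3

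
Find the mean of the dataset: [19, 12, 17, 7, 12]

13.4

Step 1: Sum all values: 19 + 12 + 17 + 7 + 12 = 67
Step 2: Count the number of values: n = 5
Step 3: Mean = sum / n = 67 / 5 = 13.4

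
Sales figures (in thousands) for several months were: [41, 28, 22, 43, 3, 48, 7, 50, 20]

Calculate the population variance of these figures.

270.321

Step 1: Compute the mean: (41 + 28 + 22 + 43 + 3 + 48 + 7 + 50 + 20) / 9 = 29.1111
Step 2: Compute squared deviations from the mean:
  (41 - 29.1111)^2 = 141.3457
  (28 - 29.1111)^2 = 1.2346
  (22 - 29.1111)^2 = 50.5679
  (43 - 29.1111)^2 = 192.9012
  (3 - 29.1111)^2 = 681.7901
  (48 - 29.1111)^2 = 356.7901
  (7 - 29.1111)^2 = 488.9012
  (50 - 29.1111)^2 = 436.3457
  (20 - 29.1111)^2 = 83.0123
Step 3: Sum of squared deviations = 2432.8889
Step 4: Population variance = 2432.8889 / 9 = 270.321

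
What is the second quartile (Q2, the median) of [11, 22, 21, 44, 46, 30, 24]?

24

Step 1: Sort the data: [11, 21, 22, 24, 30, 44, 46]
Step 2: n = 7
Step 3: Q2 is the median. Since n is odd, it is the middle value at position 4: 24
Step 4: Q2 = 24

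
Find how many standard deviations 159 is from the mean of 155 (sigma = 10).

0.4

Step 1: Recall the z-score formula: z = (x - mu) / sigma
Step 2: Substitute values: z = (159 - 155) / 10
Step 3: z = 4 / 10 = 0.4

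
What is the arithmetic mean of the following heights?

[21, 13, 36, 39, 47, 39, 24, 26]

30.625

Step 1: Sum all values: 21 + 13 + 36 + 39 + 47 + 39 + 24 + 26 = 245
Step 2: Count the number of values: n = 8
Step 3: Mean = sum / n = 245 / 8 = 30.625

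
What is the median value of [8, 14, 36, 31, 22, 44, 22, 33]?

26.5

Step 1: Sort the data in ascending order: [8, 14, 22, 22, 31, 33, 36, 44]
Step 2: The number of values is n = 8.
Step 3: Since n is even, the median is the average of positions 4 and 5:
  Median = (22 + 31) / 2 = 26.5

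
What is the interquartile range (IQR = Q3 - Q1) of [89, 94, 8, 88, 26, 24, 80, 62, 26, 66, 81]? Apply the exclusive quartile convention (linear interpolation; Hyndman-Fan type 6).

62

Step 1: Sort the data: [8, 24, 26, 26, 62, 66, 80, 81, 88, 89, 94]
Step 2: n = 11
Step 3: Using the exclusive quartile method:
  Q1 = 26
  Q2 (median) = 66
  Q3 = 88
  IQR = Q3 - Q1 = 88 - 26 = 62
Step 4: IQR = 62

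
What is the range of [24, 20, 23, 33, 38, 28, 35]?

18

Step 1: Identify the maximum value: max = 38
Step 2: Identify the minimum value: min = 20
Step 3: Range = max - min = 38 - 20 = 18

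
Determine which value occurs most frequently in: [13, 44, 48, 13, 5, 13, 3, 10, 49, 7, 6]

13

Step 1: Count the frequency of each value:
  3: appears 1 time(s)
  5: appears 1 time(s)
  6: appears 1 time(s)
  7: appears 1 time(s)
  10: appears 1 time(s)
  13: appears 3 time(s)
  44: appears 1 time(s)
  48: appears 1 time(s)
  49: appears 1 time(s)
Step 2: The value 13 appears most frequently (3 times).
Step 3: Mode = 13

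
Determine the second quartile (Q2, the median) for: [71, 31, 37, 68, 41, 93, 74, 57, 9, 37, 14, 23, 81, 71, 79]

57

Step 1: Sort the data: [9, 14, 23, 31, 37, 37, 41, 57, 68, 71, 71, 74, 79, 81, 93]
Step 2: n = 15
Step 3: Q2 is the median. Since n is odd, it is the middle value at position 8: 57
Step 4: Q2 = 57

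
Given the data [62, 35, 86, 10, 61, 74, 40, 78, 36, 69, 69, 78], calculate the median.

65.5

Step 1: Sort the data in ascending order: [10, 35, 36, 40, 61, 62, 69, 69, 74, 78, 78, 86]
Step 2: The number of values is n = 12.
Step 3: Since n is even, the median is the average of positions 6 and 7:
  Median = (62 + 69) / 2 = 65.5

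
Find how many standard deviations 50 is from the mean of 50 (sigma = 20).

0

Step 1: Recall the z-score formula: z = (x - mu) / sigma
Step 2: Substitute values: z = (50 - 50) / 20
Step 3: z = 0 / 20 = 0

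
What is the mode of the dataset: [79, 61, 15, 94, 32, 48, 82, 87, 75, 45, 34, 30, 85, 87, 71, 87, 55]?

87

Step 1: Count the frequency of each value:
  15: appears 1 time(s)
  30: appears 1 time(s)
  32: appears 1 time(s)
  34: appears 1 time(s)
  45: appears 1 time(s)
  48: appears 1 time(s)
  55: appears 1 time(s)
  61: appears 1 time(s)
  71: appears 1 time(s)
  75: appears 1 time(s)
  79: appears 1 time(s)
  82: appears 1 time(s)
  85: appears 1 time(s)
  87: appears 3 time(s)
  94: appears 1 time(s)
Step 2: The value 87 appears most frequently (3 times).
Step 3: Mode = 87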